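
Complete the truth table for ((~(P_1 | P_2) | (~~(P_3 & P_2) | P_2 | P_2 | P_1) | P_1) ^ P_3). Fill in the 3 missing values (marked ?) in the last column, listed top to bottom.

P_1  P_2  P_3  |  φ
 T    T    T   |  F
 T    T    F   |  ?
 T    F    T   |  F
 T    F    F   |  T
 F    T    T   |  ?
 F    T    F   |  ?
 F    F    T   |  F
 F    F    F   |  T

Row P_1=T, P_2=T, P_3=F: (~(P_1 | P_2) | (~~(P_3 & P_2) | P_2 | P_2 | P_1) | P_1) = T, so the formula = T.
Row P_1=F, P_2=T, P_3=T: (~(P_1 | P_2) | (~~(P_3 & P_2) | P_2 | P_2 | P_1) | P_1) = T, so the formula = F.
Row P_1=F, P_2=T, P_3=F: (~(P_1 | P_2) | (~~(P_3 & P_2) | P_2 | P_2 | P_1) | P_1) = T, so the formula = T.

T, F, T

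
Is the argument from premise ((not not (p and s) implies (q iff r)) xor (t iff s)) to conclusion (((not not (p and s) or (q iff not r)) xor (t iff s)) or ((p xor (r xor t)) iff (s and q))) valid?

p  q  r  s  t  |  φ  ψ
T  T  T  T  T  |  F  T
T  T  T  T  F  |  T  T
T  T  T  F  T  |  T  F
T  T  T  F  F  |  F  T
T  T  F  T  T  |  T  F
T  T  F  T  F  |  F  T
T  T  F  F  T  |  T  T
T  T  F  F  F  |  F  F
T  F  T  T  T  |  T  F
T  F  T  T  F  |  F  T
T  F  T  F  T  |  T  T
T  F  T  F  F  |  F  T
T  F  F  T  T  |  F  T
T  F  F  T  F  |  T  T
T  F  F  F  T  |  T  T
T  F  F  F  F  |  F  T
F  T  T  T  T  |  F  T
F  T  T  T  F  |  T  T
F  T  T  F  T  |  T  T
F  T  T  F  F  |  F  T
F  T  F  T  T  |  F  T
F  T  F  T  F  |  T  T
F  T  F  F  T  |  T  T
F  T  F  F  F  |  F  T
F  F  T  T  T  |  F  T
F  F  T  T  F  |  T  T
F  F  T  F  T  |  T  T
F  F  T  F  F  |  F  F
F  F  F  T  T  |  F  T
F  F  F  T  F  |  T  T
F  F  F  F  T  |  T  F
F  F  F  F  F  |  F  T
At p=T, q=T, r=T, s=F, t=T we have φ true but ψ false, so φ does not entail ψ.

no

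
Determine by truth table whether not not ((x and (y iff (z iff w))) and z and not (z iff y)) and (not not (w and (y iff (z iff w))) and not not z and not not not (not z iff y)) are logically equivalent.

x | y | z | w | φ | ψ
- | - | - | - | - | -
1 | 1 | 1 | 1 | 0 | 1
1 | 1 | 1 | 0 | 0 | 0
1 | 1 | 0 | 1 | 0 | 0
1 | 1 | 0 | 0 | 0 | 0
1 | 0 | 1 | 1 | 0 | 0
1 | 0 | 1 | 0 | 1 | 0
1 | 0 | 0 | 1 | 0 | 0
1 | 0 | 0 | 0 | 0 | 0
0 | 1 | 1 | 1 | 0 | 1
0 | 1 | 1 | 0 | 0 | 0
0 | 1 | 0 | 1 | 0 | 0
0 | 1 | 0 | 0 | 0 | 0
0 | 0 | 1 | 1 | 0 | 0
0 | 0 | 1 | 0 | 0 | 0
0 | 0 | 0 | 1 | 0 | 0
0 | 0 | 0 | 0 | 0 | 0
The columns differ at x=1, y=1, z=1, w=1 (φ=0, ψ=1), so they are not equivalent.

not equivalent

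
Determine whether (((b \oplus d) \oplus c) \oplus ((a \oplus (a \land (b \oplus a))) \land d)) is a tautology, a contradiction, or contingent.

a  b  c  d  |  φ
T  T  T  T  |  F
T  T  T  F  |  F
T  T  F  T  |  T
T  T  F  F  |  T
T  F  T  T  |  F
T  F  T  F  |  T
T  F  F  T  |  T
T  F  F  F  |  F
F  T  T  T  |  T
F  T  T  F  |  F
F  T  F  T  |  F
F  T  F  F  |  T
F  F  T  T  |  F
F  F  T  F  |  T
F  F  F  T  |  T
F  F  F  F  |  F
8 of 16 rows are T, so the formula is contingent.

contingent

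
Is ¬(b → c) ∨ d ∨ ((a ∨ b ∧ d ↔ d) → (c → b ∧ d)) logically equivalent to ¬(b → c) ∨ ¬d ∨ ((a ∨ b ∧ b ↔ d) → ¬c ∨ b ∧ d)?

a | b | c | d || φ | ψ
T | T | T | T || T | T
T | T | T | F || T | T
T | T | F | T || T | T
T | T | F | F || T | T
T | F | T | T || T | F
T | F | T | F || T | T
T | F | F | T || T | T
T | F | F | F || T | T
F | T | T | T || T | T
F | T | T | F || F | T
F | T | F | T || T | T
F | T | F | F || T | T
F | F | T | T || T | T
F | F | T | F || F | T
F | F | F | T || T | T
F | F | F | F || T | T
The columns differ at a=T, b=F, c=T, d=T (φ=T, ψ=F), so they are not equivalent.

not equivalent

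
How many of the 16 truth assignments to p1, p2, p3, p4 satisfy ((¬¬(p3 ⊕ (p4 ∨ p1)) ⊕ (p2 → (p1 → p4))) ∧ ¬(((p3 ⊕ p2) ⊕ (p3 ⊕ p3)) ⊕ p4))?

3

  p1     p2     p3     p4   |  (p4 ∨ p1)  (p3 ⊕ (p4 ∨ p1))  ¬(p3 ⊕ (p4 ∨ p1))  ¬¬(p3 ⊕ (p4 ∨ p1))  (p1 → p4)  (p2 → (p1 → p4))  (p3 ⊕ p2)  (p3 ⊕ p3)  ((p3 ⊕ p2) ⊕ (p3 ⊕ p3))    φ  
 True   True   True   True  |     True         False               True              False            True          True          False      False             False           False
 True   True   True  False  |     True         False               True              False           False         False          False      False             False           False
 True   True  False   True  |     True          True              False               True            True          True           True      False              True           False
 True   True  False  False  |     True          True              False               True           False         False           True      False              True           False
 True  False   True   True  |     True         False               True              False            True          True           True      False              True            True
 True  False   True  False  |     True         False               True              False           False          True           True      False              True           False
 True  False  False   True  |     True          True              False               True            True          True          False      False             False           False
 True  False  False  False  |     True          True              False               True           False          True          False      False             False           False
False   True   True   True  |     True         False               True              False            True          True          False      False             False           False
False   True   True  False  |    False          True              False               True            True          True          False      False             False           False
False   True  False   True  |     True          True              False               True            True          True           True      False              True           False
False   True  False  False  |    False         False               True              False            True          True           True      False              True           False
False  False   True   True  |     True         False               True              False            True          True           True      False              True            True
False  False   True  False  |    False          True              False               True            True          True           True      False              True           False
False  False  False   True  |     True          True              False               True            True          True          False      False             False           False
False  False  False  False  |    False         False               True              False            True          True          False      False             False            True
The formula is true on 3 of the 16 rows.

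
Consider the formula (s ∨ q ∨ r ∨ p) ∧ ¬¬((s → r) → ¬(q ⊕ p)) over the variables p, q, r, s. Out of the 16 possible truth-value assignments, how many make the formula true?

p  q  r  s  |  φ
F  F  F  F  |  F
F  F  F  T  |  T
F  F  T  F  |  T
F  F  T  T  |  T
F  T  F  F  |  F
F  T  F  T  |  T
F  T  T  F  |  F
F  T  T  T  |  F
T  F  F  F  |  F
T  F  F  T  |  T
T  F  T  F  |  F
T  F  T  T  |  F
T  T  F  F  |  T
T  T  F  T  |  T
T  T  T  F  |  T
T  T  T  T  |  T
The formula is true on 9 of the 16 rows.

9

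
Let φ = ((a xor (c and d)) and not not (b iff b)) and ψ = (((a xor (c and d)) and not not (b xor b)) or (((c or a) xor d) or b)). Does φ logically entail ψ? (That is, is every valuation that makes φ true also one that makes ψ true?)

a | b | c | d | φ | ψ
- | - | - | - | - | -
F | F | F | F | F | F
F | F | F | T | F | T
F | F | T | F | F | T
F | F | T | T | T | F
F | T | F | F | F | T
F | T | F | T | F | T
F | T | T | F | F | T
F | T | T | T | T | T
T | F | F | F | T | T
T | F | F | T | T | F
T | F | T | F | T | T
T | F | T | T | F | F
T | T | F | F | T | T
T | T | F | T | T | T
T | T | T | F | T | T
T | T | T | T | F | T
At a=F, b=F, c=T, d=T we have φ true but ψ false, so φ does not entail ψ.

no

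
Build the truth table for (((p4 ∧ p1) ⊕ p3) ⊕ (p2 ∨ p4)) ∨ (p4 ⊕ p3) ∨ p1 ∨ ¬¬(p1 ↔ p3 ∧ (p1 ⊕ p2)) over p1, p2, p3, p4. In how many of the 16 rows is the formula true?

  p1  |   p2  |   p3  |   p4  || (p4 ∧ p1) | ((p4 ∧ p1) ⊕ p3) | (p2 ∨ p4) | (p4 ⊕ p3) | (p1 ⊕ p2) | (p3 ∧ (p1 ⊕ p2)) | (p1 ↔ (p3 ∧ (p1 ⊕ p2))) | ¬(p1 ↔ (p3 ∧ (p1 ⊕ p2))) | ¬¬(p1 ↔ (p3 ∧ (p1 ⊕ p2))) |   φ  
 True |  True |  True |  True ||    True   |      False       |    True   |   False   |   False   |      False       |          False          |           True           |           False           |  True
 True |  True |  True | False ||   False   |       True       |    True   |    True   |   False   |      False       |          False          |           True           |           False           |  True
 True |  True | False |  True ||    True   |       True       |    True   |    True   |   False   |      False       |          False          |           True           |           False           |  True
 True |  True | False | False ||   False   |      False       |    True   |   False   |   False   |      False       |          False          |           True           |           False           |  True
 True | False |  True |  True ||    True   |      False       |    True   |   False   |    True   |       True       |           True          |          False           |            True           |  True
 True | False |  True | False ||   False   |       True       |   False   |    True   |    True   |       True       |           True          |          False           |            True           |  True
 True | False | False |  True ||    True   |       True       |    True   |    True   |    True   |      False       |          False          |           True           |           False           |  True
 True | False | False | False ||   False   |      False       |   False   |   False   |    True   |      False       |          False          |           True           |           False           |  True
False |  True |  True |  True ||   False   |       True       |    True   |   False   |    True   |       True       |          False          |           True           |           False           | False
False |  True |  True | False ||   False   |       True       |    True   |    True   |    True   |       True       |          False          |           True           |           False           |  True
False |  True | False |  True ||   False   |      False       |    True   |    True   |    True   |      False       |           True          |          False           |            True           |  True
False |  True | False | False ||   False   |      False       |    True   |   False   |    True   |      False       |           True          |          False           |            True           |  True
False | False |  True |  True ||   False   |       True       |    True   |   False   |   False   |      False       |           True          |          False           |            True           |  True
False | False |  True | False ||   False   |       True       |   False   |    True   |   False   |      False       |           True          |          False           |            True           |  True
False | False | False |  True ||   False   |      False       |    True   |    True   |   False   |      False       |           True          |          False           |            True           |  True
False | False | False | False ||   False   |      False       |   False   |   False   |   False   |      False       |           True          |          False           |            True           |  True
The formula is true on 15 of the 16 rows.

15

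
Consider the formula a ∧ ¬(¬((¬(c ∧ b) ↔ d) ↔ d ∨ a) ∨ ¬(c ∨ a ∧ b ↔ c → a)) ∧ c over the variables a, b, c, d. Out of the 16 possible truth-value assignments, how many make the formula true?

a | b | c | d || φ
1 | 1 | 1 | 1 || 0
1 | 1 | 1 | 0 || 1
1 | 1 | 0 | 1 || 0
1 | 1 | 0 | 0 || 0
1 | 0 | 1 | 1 || 1
1 | 0 | 1 | 0 || 0
1 | 0 | 0 | 1 || 0
1 | 0 | 0 | 0 || 0
0 | 1 | 1 | 1 || 0
0 | 1 | 1 | 0 || 0
0 | 1 | 0 | 1 || 0
0 | 1 | 0 | 0 || 0
0 | 0 | 1 | 1 || 0
0 | 0 | 1 | 0 || 0
0 | 0 | 0 | 1 || 0
0 | 0 | 0 | 0 || 0
The formula is true on 2 of the 16 rows.

2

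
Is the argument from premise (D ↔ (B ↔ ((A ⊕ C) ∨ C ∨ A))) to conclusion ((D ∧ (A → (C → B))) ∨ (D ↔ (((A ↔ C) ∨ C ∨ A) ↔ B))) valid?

no

  A   |   B   |   C   |   D   ||   φ   |   ψ  
 True |  True |  True |  True ||  True |  True
 True |  True |  True | False || False | False
 True |  True | False |  True ||  True |  True
 True |  True | False | False || False | False
 True | False |  True |  True || False | False
 True | False |  True | False ||  True |  True
 True | False | False |  True || False |  True
 True | False | False | False ||  True |  True
False |  True |  True |  True ||  True |  True
False |  True |  True | False || False | False
False |  True | False |  True || False |  True
False |  True | False | False ||  True | False
False | False |  True |  True || False |  True
False | False |  True | False ||  True |  True
False | False | False |  True ||  True |  True
False | False | False | False || False |  True
At A=False, B=True, C=False, D=False we have φ true but ψ false, so φ does not entail ψ.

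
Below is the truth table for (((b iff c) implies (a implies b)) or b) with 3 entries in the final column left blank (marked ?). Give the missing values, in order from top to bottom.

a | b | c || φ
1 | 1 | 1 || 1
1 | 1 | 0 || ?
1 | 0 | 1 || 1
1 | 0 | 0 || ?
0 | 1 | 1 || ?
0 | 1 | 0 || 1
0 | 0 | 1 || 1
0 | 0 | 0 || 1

Row a=1, b=1, c=0: ((b iff c) implies (a implies b)) = 1, so the formula = 1.
Row a=1, b=0, c=0: ((b iff c) implies (a implies b)) = 0, so the formula = 0.
Row a=0, b=1, c=1: ((b iff c) implies (a implies b)) = 1, so the formula = 1.

1, 0, 1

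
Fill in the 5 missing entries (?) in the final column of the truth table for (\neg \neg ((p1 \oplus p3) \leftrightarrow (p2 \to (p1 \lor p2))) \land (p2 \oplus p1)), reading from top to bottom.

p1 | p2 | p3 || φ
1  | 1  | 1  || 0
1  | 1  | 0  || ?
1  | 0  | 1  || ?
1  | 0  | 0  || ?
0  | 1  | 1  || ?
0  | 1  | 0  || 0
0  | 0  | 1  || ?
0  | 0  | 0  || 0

0, 0, 1, 1, 0

Row p1=1, p2=1, p3=0: \neg \neg ((p1 \oplus p3) \leftrightarrow (p2 \to (p1 \lor p2))) = 1, (p2 \oplus p1) = 0, so the formula = 0.
Row p1=1, p2=0, p3=1: \neg \neg ((p1 \oplus p3) \leftrightarrow (p2 \to (p1 \lor p2))) = 0, (p2 \oplus p1) = 1, so the formula = 0.
Row p1=1, p2=0, p3=0: \neg \neg ((p1 \oplus p3) \leftrightarrow (p2 \to (p1 \lor p2))) = 1, (p2 \oplus p1) = 1, so the formula = 1.
Row p1=0, p2=1, p3=1: \neg \neg ((p1 \oplus p3) \leftrightarrow (p2 \to (p1 \lor p2))) = 1, (p2 \oplus p1) = 1, so the formula = 1.
Row p1=0, p2=0, p3=1: \neg \neg ((p1 \oplus p3) \leftrightarrow (p2 \to (p1 \lor p2))) = 1, (p2 \oplus p1) = 0, so the formula = 0.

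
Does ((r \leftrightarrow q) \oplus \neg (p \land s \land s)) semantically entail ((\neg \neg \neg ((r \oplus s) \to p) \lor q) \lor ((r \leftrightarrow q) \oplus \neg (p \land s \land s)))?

p | q | r | s | φ | ψ
- | - | - | - | - | -
1 | 1 | 1 | 1 | 1 | 1
1 | 1 | 1 | 0 | 0 | 1
1 | 1 | 0 | 1 | 0 | 1
1 | 1 | 0 | 0 | 1 | 1
1 | 0 | 1 | 1 | 0 | 0
1 | 0 | 1 | 0 | 1 | 1
1 | 0 | 0 | 1 | 1 | 1
1 | 0 | 0 | 0 | 0 | 0
0 | 1 | 1 | 1 | 0 | 1
0 | 1 | 1 | 0 | 0 | 1
0 | 1 | 0 | 1 | 1 | 1
0 | 1 | 0 | 0 | 1 | 1
0 | 0 | 1 | 1 | 1 | 1
0 | 0 | 1 | 0 | 1 | 1
0 | 0 | 0 | 1 | 0 | 1
0 | 0 | 0 | 0 | 0 | 0
In every row where φ is true, ψ is also true, so φ ⊨ ψ.

yes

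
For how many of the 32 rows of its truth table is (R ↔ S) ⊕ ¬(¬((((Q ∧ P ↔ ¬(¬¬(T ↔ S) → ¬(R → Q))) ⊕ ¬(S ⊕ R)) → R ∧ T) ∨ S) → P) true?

15

P  Q  R  S  T  |  φ
T  T  T  T  T  |  T
T  T  T  T  F  |  T
T  T  T  F  T  |  F
T  T  T  F  F  |  F
T  T  F  T  T  |  F
T  T  F  T  F  |  F
T  T  F  F  T  |  T
T  T  F  F  F  |  T
T  F  T  T  T  |  T
T  F  T  T  F  |  T
T  F  T  F  T  |  F
T  F  T  F  F  |  F
T  F  F  T  T  |  F
T  F  F  T  F  |  F
T  F  F  F  T  |  T
T  F  F  F  F  |  T
F  T  T  T  T  |  T
F  T  T  T  F  |  T
F  T  T  F  T  |  F
F  T  T  F  F  |  F
F  T  F  T  T  |  F
F  T  F  T  F  |  F
F  T  F  F  T  |  T
F  T  F  F  F  |  F
F  F  T  T  T  |  T
F  F  T  T  F  |  T
F  F  T  F  T  |  F
F  F  T  F  F  |  T
F  F  F  T  T  |  F
F  F  F  T  F  |  F
F  F  F  F  T  |  T
F  F  F  F  F  |  F
The formula is true on 15 of the 32 rows.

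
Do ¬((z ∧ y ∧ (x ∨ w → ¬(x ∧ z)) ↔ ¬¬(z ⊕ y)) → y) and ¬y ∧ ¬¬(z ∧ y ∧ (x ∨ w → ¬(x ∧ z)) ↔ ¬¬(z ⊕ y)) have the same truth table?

x | y | z | w || φ | ψ
T | T | T | T || F | F
T | T | T | F || F | F
T | T | F | T || F | F
T | T | F | F || F | F
T | F | T | T || F | F
T | F | T | F || F | F
T | F | F | T || T | T
T | F | F | F || T | T
F | T | T | T || F | F
F | T | T | F || F | F
F | T | F | T || F | F
F | T | F | F || F | F
F | F | T | T || F | F
F | F | T | F || F | F
F | F | F | T || T | T
F | F | F | F || T | T
The columns for φ and ψ agree on every row, so they are logically equivalent.

equivalent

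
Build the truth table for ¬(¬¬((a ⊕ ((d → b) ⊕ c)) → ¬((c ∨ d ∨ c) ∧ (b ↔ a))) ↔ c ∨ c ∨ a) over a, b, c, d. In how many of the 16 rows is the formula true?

7

a | b | c | d || φ
F | F | F | F || T
F | F | F | T || T
F | F | T | F || F
F | F | T | T || T
F | T | F | F || T
F | T | F | T || T
F | T | T | F || F
F | T | T | T || F
T | F | F | F || F
T | F | F | T || F
T | F | T | F || F
T | F | T | T || F
T | T | F | F || F
T | T | F | T || F
T | T | T | F || T
T | T | T | T || T
The formula is true on 7 of the 16 rows.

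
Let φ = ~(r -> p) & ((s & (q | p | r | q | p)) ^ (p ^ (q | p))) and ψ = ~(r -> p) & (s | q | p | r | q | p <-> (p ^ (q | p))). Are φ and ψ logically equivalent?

p | q | r | s | φ | ψ
- | - | - | - | - | -
0 | 0 | 0 | 0 | 0 | 0
0 | 0 | 0 | 1 | 0 | 0
0 | 0 | 1 | 0 | 0 | 0
0 | 0 | 1 | 1 | 1 | 0
0 | 1 | 0 | 0 | 0 | 0
0 | 1 | 0 | 1 | 0 | 0
0 | 1 | 1 | 0 | 1 | 1
0 | 1 | 1 | 1 | 0 | 1
1 | 0 | 0 | 0 | 0 | 0
1 | 0 | 0 | 1 | 0 | 0
1 | 0 | 1 | 0 | 0 | 0
1 | 0 | 1 | 1 | 0 | 0
1 | 1 | 0 | 0 | 0 | 0
1 | 1 | 0 | 1 | 0 | 0
1 | 1 | 1 | 0 | 0 | 0
1 | 1 | 1 | 1 | 0 | 0
The columns differ at p=0, q=0, r=1, s=1 (φ=1, ψ=0), so they are not equivalent.

not equivalent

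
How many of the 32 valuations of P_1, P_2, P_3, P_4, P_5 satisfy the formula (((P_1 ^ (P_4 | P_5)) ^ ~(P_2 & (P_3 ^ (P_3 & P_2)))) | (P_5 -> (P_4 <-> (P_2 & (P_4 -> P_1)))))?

26

P_1  P_2  P_3  P_4  P_5  |  φ
 T    T    T    T    T   |  T
 T    T    T    T    F   |  T
 T    T    T    F    T   |  T
 T    T    T    F    F   |  T
 T    T    F    T    T   |  T
 T    T    F    T    F   |  T
 T    T    F    F    T   |  T
 T    T    F    F    F   |  T
 T    F    T    T    T   |  T
 T    F    T    T    F   |  T
 T    F    T    F    T   |  T
 T    F    T    F    F   |  T
 T    F    F    T    T   |  T
 T    F    F    T    F   |  T
 T    F    F    F    T   |  T
 T    F    F    F    F   |  T
 F    T    T    T    T   |  F
 F    T    T    T    F   |  T
 F    T    T    F    T   |  F
 F    T    T    F    F   |  T
 F    T    F    T    T   |  F
 F    T    F    T    F   |  T
 F    T    F    F    T   |  F
 F    T    F    F    F   |  T
 F    F    T    T    T   |  F
 F    F    T    T    F   |  T
 F    F    T    F    T   |  T
 F    F    T    F    F   |  T
 F    F    F    T    T   |  F
 F    F    F    T    F   |  T
 F    F    F    F    T   |  T
 F    F    F    F    F   |  T
The formula is true on 26 of the 32 rows.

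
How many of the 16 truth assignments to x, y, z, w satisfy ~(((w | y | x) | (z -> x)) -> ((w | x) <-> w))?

4

x | y | z | w | φ
- | - | - | - | -
F | F | F | F | F
F | F | F | T | F
F | F | T | F | F
F | F | T | T | F
F | T | F | F | F
F | T | F | T | F
F | T | T | F | F
F | T | T | T | F
T | F | F | F | T
T | F | F | T | F
T | F | T | F | T
T | F | T | T | F
T | T | F | F | T
T | T | F | T | F
T | T | T | F | T
T | T | T | T | F
The formula is true on 4 of the 16 rows.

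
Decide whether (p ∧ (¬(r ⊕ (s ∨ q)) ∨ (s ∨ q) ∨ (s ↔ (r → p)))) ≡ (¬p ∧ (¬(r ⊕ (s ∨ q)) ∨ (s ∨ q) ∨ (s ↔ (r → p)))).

not equivalent

p | q | r | s || φ | ψ
F | F | F | F || F | T
F | F | F | T || F | T
F | F | T | F || F | T
F | F | T | T || F | T
F | T | F | F || F | T
F | T | F | T || F | T
F | T | T | F || F | T
F | T | T | T || F | T
T | F | F | F || T | F
T | F | F | T || T | F
T | F | T | F || F | F
T | F | T | T || T | F
T | T | F | F || T | F
T | T | F | T || T | F
T | T | T | F || T | F
T | T | T | T || T | F
The columns differ at p=F, q=F, r=F, s=F (φ=F, ψ=T), so they are not equivalent.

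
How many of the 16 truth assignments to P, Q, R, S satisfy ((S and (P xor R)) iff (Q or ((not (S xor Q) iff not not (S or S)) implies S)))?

4

P | Q | R | S | φ
- | - | - | - | -
1 | 1 | 1 | 1 | 0
1 | 1 | 1 | 0 | 0
1 | 1 | 0 | 1 | 1
1 | 1 | 0 | 0 | 0
1 | 0 | 1 | 1 | 0
1 | 0 | 1 | 0 | 0
1 | 0 | 0 | 1 | 1
1 | 0 | 0 | 0 | 0
0 | 1 | 1 | 1 | 1
0 | 1 | 1 | 0 | 0
0 | 1 | 0 | 1 | 0
0 | 1 | 0 | 0 | 0
0 | 0 | 1 | 1 | 1
0 | 0 | 1 | 0 | 0
0 | 0 | 0 | 1 | 0
0 | 0 | 0 | 0 | 0
The formula is true on 4 of the 16 rows.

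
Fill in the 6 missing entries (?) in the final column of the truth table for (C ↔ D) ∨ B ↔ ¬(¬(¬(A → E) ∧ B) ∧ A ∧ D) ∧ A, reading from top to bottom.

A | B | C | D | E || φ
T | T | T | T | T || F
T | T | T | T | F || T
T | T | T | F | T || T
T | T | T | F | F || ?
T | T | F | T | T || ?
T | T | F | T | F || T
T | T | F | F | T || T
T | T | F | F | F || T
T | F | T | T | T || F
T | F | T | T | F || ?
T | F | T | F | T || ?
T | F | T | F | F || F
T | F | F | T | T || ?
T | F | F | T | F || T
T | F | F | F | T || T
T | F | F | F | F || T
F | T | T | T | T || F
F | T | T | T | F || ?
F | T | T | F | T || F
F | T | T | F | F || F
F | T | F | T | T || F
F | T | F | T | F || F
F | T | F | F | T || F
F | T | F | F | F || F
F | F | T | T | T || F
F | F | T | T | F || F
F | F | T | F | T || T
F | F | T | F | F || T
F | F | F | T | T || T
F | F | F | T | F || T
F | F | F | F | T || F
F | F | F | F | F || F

T, F, F, F, T, F

Row A=T, B=T, C=T, D=F, E=F: ((C ↔ D) ∨ B) = T, (¬(¬(¬(A → E) ∧ B) ∧ A ∧ D) ∧ A) = T, so the formula = T.
Row A=T, B=T, C=F, D=T, E=T: ((C ↔ D) ∨ B) = T, (¬(¬(¬(A → E) ∧ B) ∧ A ∧ D) ∧ A) = F, so the formula = F.
Row A=T, B=F, C=T, D=T, E=F: ((C ↔ D) ∨ B) = T, (¬(¬(¬(A → E) ∧ B) ∧ A ∧ D) ∧ A) = F, so the formula = F.
Row A=T, B=F, C=T, D=F, E=T: ((C ↔ D) ∨ B) = F, (¬(¬(¬(A → E) ∧ B) ∧ A ∧ D) ∧ A) = T, so the formula = F.
Row A=T, B=F, C=F, D=T, E=T: ((C ↔ D) ∨ B) = F, (¬(¬(¬(A → E) ∧ B) ∧ A ∧ D) ∧ A) = F, so the formula = T.
Row A=F, B=T, C=T, D=T, E=F: ((C ↔ D) ∨ B) = T, (¬(¬(¬(A → E) ∧ B) ∧ A ∧ D) ∧ A) = F, so the formula = F.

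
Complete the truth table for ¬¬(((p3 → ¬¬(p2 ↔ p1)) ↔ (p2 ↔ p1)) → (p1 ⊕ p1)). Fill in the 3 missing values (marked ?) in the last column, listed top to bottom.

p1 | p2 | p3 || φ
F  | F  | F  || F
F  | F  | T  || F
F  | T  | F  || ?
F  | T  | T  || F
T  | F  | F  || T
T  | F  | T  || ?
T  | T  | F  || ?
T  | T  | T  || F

T, F, F

Row p1=F, p2=T, p3=F: (((p3 → ¬¬(p2 ↔ p1)) ↔ (p2 ↔ p1)) → (p1 ⊕ p1)) = T, ¬(((p3 → ¬¬(p2 ↔ p1)) ↔ (p2 ↔ p1)) → (p1 ⊕ p1)) = F, so the formula = T.
Row p1=T, p2=F, p3=T: (((p3 → ¬¬(p2 ↔ p1)) ↔ (p2 ↔ p1)) → (p1 ⊕ p1)) = F, ¬(((p3 → ¬¬(p2 ↔ p1)) ↔ (p2 ↔ p1)) → (p1 ⊕ p1)) = T, so the formula = F.
Row p1=T, p2=T, p3=F: (((p3 → ¬¬(p2 ↔ p1)) ↔ (p2 ↔ p1)) → (p1 ⊕ p1)) = F, ¬(((p3 → ¬¬(p2 ↔ p1)) ↔ (p2 ↔ p1)) → (p1 ⊕ p1)) = T, so the formula = F.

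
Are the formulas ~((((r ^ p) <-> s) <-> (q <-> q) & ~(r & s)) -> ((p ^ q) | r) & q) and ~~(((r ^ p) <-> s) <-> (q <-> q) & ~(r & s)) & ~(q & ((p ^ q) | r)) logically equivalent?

p | q | r | s | φ | ψ
- | - | - | - | - | -
F | F | F | F | T | T
F | F | F | T | F | F
F | F | T | F | F | F
F | F | T | T | F | F
F | T | F | F | F | F
F | T | F | T | F | F
F | T | T | F | F | F
F | T | T | T | F | F
T | F | F | F | F | F
T | F | F | T | T | T
T | F | T | F | T | T
T | F | T | T | T | T
T | T | F | F | F | F
T | T | F | T | T | T
T | T | T | F | F | F
T | T | T | T | F | F
The columns for φ and ψ agree on every row, so they are logically equivalent.

equivalent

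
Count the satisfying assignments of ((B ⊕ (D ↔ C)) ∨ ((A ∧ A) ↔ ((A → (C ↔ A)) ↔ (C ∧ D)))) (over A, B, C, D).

14

A | B | C | D || φ
F | F | F | F || T
F | F | F | T || T
F | F | T | F || T
F | F | T | T || T
F | T | F | F || T
F | T | F | T || T
F | T | T | F || T
F | T | T | T || F
T | F | F | F || T
T | F | F | T || T
T | F | T | F || F
T | F | T | T || T
T | T | F | F || T
T | T | F | T || T
T | T | T | F || T
T | T | T | T || T
The formula is true on 14 of the 16 rows.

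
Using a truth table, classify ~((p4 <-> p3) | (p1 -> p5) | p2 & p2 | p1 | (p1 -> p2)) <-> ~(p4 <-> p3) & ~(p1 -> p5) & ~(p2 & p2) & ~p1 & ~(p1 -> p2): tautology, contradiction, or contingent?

tautology

  p1     p2     p3     p4     p5   |    φ  
False  False  False  False  False  |   True
False  False  False  False   True  |   True
False  False  False   True  False  |   True
False  False  False   True   True  |   True
False  False   True  False  False  |   True
False  False   True  False   True  |   True
False  False   True   True  False  |   True
False  False   True   True   True  |   True
False   True  False  False  False  |   True
False   True  False  False   True  |   True
False   True  False   True  False  |   True
False   True  False   True   True  |   True
False   True   True  False  False  |   True
False   True   True  False   True  |   True
False   True   True   True  False  |   True
False   True   True   True   True  |   True
 True  False  False  False  False  |   True
 True  False  False  False   True  |   True
 True  False  False   True  False  |   True
 True  False  False   True   True  |   True
 True  False   True  False  False  |   True
 True  False   True  False   True  |   True
 True  False   True   True  False  |   True
 True  False   True   True   True  |   True
 True   True  False  False  False  |   True
 True   True  False  False   True  |   True
 True   True  False   True  False  |   True
 True   True  False   True   True  |   True
 True   True   True  False  False  |   True
 True   True   True  False   True  |   True
 True   True   True   True  False  |   True
 True   True   True   True   True  |   True
Every row is True, so the formula is a tautology.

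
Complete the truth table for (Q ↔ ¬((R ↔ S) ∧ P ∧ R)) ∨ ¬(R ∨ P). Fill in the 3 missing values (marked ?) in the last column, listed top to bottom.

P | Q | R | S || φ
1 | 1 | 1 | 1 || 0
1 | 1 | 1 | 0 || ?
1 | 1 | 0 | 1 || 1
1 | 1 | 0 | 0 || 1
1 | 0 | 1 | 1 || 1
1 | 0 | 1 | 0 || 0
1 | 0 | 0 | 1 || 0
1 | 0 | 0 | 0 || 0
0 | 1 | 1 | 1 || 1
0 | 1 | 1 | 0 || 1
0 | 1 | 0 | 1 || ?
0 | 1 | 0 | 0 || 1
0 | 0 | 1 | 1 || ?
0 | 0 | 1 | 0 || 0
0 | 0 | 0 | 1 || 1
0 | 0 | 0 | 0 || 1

Row P=1, Q=1, R=1, S=0: (Q ↔ ¬((R ↔ S) ∧ P ∧ R)) = 1, ¬(R ∨ P) = 0, so the formula = 1.
Row P=0, Q=1, R=0, S=1: (Q ↔ ¬((R ↔ S) ∧ P ∧ R)) = 1, ¬(R ∨ P) = 1, so the formula = 1.
Row P=0, Q=0, R=1, S=1: (Q ↔ ¬((R ↔ S) ∧ P ∧ R)) = 0, ¬(R ∨ P) = 0, so the formula = 0.

1, 1, 0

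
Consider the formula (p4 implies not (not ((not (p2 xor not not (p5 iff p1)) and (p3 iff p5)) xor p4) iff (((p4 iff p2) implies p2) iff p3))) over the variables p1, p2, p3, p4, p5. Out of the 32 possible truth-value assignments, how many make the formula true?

p1 | p2 | p3 | p4 | p5 || φ
F  | F  | F  | F  | F  || T
F  | F  | F  | F  | T  || T
F  | F  | F  | T  | F  || F
F  | F  | F  | T  | T  || F
F  | F  | T  | F  | F  || T
F  | F  | T  | F  | T  || T
F  | F  | T  | T  | F  || T
F  | F  | T  | T  | T  || F
F  | T  | F  | F  | F  || T
F  | T  | F  | F  | T  || T
F  | T  | F  | T  | F  || T
F  | T  | F  | T  | T  || F
F  | T  | T  | F  | F  || T
F  | T  | T  | F  | T  || T
F  | T  | T  | T  | F  || T
F  | T  | T  | T  | T  || T
T  | F  | F  | F  | F  || T
T  | F  | F  | F  | T  || T
T  | F  | F  | T  | F  || T
T  | F  | F  | T  | T  || F
T  | F  | T  | F  | F  || T
T  | F  | T  | F  | T  || T
T  | F  | T  | T  | F  || T
T  | F  | T  | T  | T  || T
T  | T  | F  | F  | F  || T
T  | T  | F  | F  | T  || T
T  | T  | F  | T  | F  || F
T  | T  | F  | T  | T  || F
T  | T  | T  | F  | F  || T
T  | T  | T  | F  | T  || T
T  | T  | T  | T  | F  || T
T  | T  | T  | T  | T  || F
The formula is true on 24 of the 32 rows.

24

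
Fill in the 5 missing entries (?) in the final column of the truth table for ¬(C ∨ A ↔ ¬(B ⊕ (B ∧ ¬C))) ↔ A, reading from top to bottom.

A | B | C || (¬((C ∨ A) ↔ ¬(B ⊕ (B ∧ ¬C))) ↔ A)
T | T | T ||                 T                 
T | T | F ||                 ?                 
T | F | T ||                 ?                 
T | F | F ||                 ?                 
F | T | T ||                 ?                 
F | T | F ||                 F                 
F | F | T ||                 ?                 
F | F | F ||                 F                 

Row A=T, B=T, C=F: ¬(C ∨ A ↔ ¬(B ⊕ (B ∧ ¬C))) = F, so (¬((C ∨ A) ↔ ¬(B ⊕ (B ∧ ¬C))) ↔ A) = F.
Row A=T, B=F, C=T: ¬(C ∨ A ↔ ¬(B ⊕ (B ∧ ¬C))) = F, so (¬((C ∨ A) ↔ ¬(B ⊕ (B ∧ ¬C))) ↔ A) = F.
Row A=T, B=F, C=F: ¬(C ∨ A ↔ ¬(B ⊕ (B ∧ ¬C))) = F, so (¬((C ∨ A) ↔ ¬(B ⊕ (B ∧ ¬C))) ↔ A) = F.
Row A=F, B=T, C=T: ¬(C ∨ A ↔ ¬(B ⊕ (B ∧ ¬C))) = T, so (¬((C ∨ A) ↔ ¬(B ⊕ (B ∧ ¬C))) ↔ A) = F.
Row A=F, B=F, C=T: ¬(C ∨ A ↔ ¬(B ⊕ (B ∧ ¬C))) = F, so (¬((C ∨ A) ↔ ¬(B ⊕ (B ∧ ¬C))) ↔ A) = T.

F, F, F, F, T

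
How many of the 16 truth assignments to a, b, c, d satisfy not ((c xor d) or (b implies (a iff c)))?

2

a  b  c  d  |  (c xor d)  (a iff c)  (b implies (a iff c))  φ
0  0  0  0  |      0          1                1            0
0  0  0  1  |      1          1                1            0
0  0  1  0  |      1          0                1            0
0  0  1  1  |      0          0                1            0
0  1  0  0  |      0          1                1            0
0  1  0  1  |      1          1                1            0
0  1  1  0  |      1          0                0            0
0  1  1  1  |      0          0                0            1
1  0  0  0  |      0          0                1            0
1  0  0  1  |      1          0                1            0
1  0  1  0  |      1          1                1            0
1  0  1  1  |      0          1                1            0
1  1  0  0  |      0          0                0            1
1  1  0  1  |      1          0                0            0
1  1  1  0  |      1          1                1            0
1  1  1  1  |      0          1                1            0
The formula is true on 2 of the 16 rows.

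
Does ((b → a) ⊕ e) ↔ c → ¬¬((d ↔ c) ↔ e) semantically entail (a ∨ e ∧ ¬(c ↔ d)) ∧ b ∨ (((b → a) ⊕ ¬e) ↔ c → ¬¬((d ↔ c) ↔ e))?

no

  a   |   b   |   c   |   d   |   e   |   φ   |   ψ  
----- | ----- | ----- | ----- | ----- | ----- | -----
False | False | False | False | False |  True | False
False | False | False | False |  True | False |  True
False | False | False |  True | False |  True | False
False | False | False |  True |  True | False |  True
False | False |  True | False | False |  True | False
False | False |  True | False |  True |  True | False
False | False |  True |  True | False | False |  True
False | False |  True |  True |  True | False |  True
False |  True | False | False | False | False |  True
False |  True | False | False |  True |  True | False
False |  True | False |  True | False | False |  True
False |  True | False |  True |  True |  True |  True
False |  True |  True | False | False | False |  True
False |  True |  True | False |  True | False |  True
False |  True |  True |  True | False |  True | False
False |  True |  True |  True |  True |  True | False
 True | False | False | False | False |  True | False
 True | False | False | False |  True | False |  True
 True | False | False |  True | False |  True | False
 True | False | False |  True |  True | False |  True
 True | False |  True | False | False |  True | False
 True | False |  True | False |  True |  True | False
 True | False |  True |  True | False | False |  True
 True | False |  True |  True |  True | False |  True
 True |  True | False | False | False |  True |  True
 True |  True | False | False |  True | False |  True
 True |  True | False |  True | False |  True |  True
 True |  True | False |  True |  True | False |  True
 True |  True |  True | False | False |  True |  True
 True |  True |  True | False |  True |  True |  True
 True |  True |  True |  True | False | False |  True
 True |  True |  True |  True |  True | False |  True
At a=False, b=False, c=False, d=False, e=False we have φ true but ψ false, so φ does not entail ψ.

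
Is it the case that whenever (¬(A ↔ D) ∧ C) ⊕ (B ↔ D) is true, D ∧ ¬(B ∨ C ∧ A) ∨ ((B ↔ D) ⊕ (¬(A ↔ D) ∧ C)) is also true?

yes

A | B | C | D || φ | ψ
F | F | F | F || T | T
F | F | F | T || F | T
F | F | T | F || T | T
F | F | T | T || T | T
F | T | F | F || F | F
F | T | F | T || T | T
F | T | T | F || F | F
F | T | T | T || F | F
T | F | F | F || T | T
T | F | F | T || F | T
T | F | T | F || F | F
T | F | T | T || F | F
T | T | F | F || F | F
T | T | F | T || T | T
T | T | T | F || T | T
T | T | T | T || T | T
In every row where φ is true, ψ is also true, so φ ⊨ ψ.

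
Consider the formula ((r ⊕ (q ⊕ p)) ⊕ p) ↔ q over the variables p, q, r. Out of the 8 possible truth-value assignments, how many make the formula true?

4

p | q | r || (q ⊕ p) | (r ⊕ (q ⊕ p)) | ((r ⊕ (q ⊕ p)) ⊕ p) | (((r ⊕ (q ⊕ p)) ⊕ p) ↔ q)
T | T | T ||    F    |       T       |          F          |             F            
T | T | F ||    F    |       F       |          T          |             T            
T | F | T ||    T    |       F       |          T          |             F            
T | F | F ||    T    |       T       |          F          |             T            
F | T | T ||    T    |       F       |          F          |             F            
F | T | F ||    T    |       T       |          T          |             T            
F | F | T ||    F    |       T       |          T          |             F            
F | F | F ||    F    |       F       |          F          |             T            
The formula is true on 4 of the 8 rows.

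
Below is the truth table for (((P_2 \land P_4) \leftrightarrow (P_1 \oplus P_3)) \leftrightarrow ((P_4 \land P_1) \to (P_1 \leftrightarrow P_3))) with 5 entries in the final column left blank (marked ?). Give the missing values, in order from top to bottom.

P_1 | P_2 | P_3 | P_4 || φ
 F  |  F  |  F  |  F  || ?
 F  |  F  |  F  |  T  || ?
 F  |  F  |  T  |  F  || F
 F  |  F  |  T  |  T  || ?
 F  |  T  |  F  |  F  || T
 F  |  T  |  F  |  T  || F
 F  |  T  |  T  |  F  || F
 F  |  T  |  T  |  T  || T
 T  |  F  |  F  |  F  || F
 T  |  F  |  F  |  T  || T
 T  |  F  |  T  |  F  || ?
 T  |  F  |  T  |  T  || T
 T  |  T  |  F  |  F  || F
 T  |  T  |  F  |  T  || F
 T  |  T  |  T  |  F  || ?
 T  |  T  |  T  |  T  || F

Row P_1=F, P_2=F, P_3=F, P_4=F: ((P_2 \land P_4) \leftrightarrow (P_1 \oplus P_3)) = T, ((P_4 \land P_1) \to (P_1 \leftrightarrow P_3)) = T, so the formula = T.
Row P_1=F, P_2=F, P_3=F, P_4=T: ((P_2 \land P_4) \leftrightarrow (P_1 \oplus P_3)) = T, ((P_4 \land P_1) \to (P_1 \leftrightarrow P_3)) = T, so the formula = T.
Row P_1=F, P_2=F, P_3=T, P_4=T: ((P_2 \land P_4) \leftrightarrow (P_1 \oplus P_3)) = F, ((P_4 \land P_1) \to (P_1 \leftrightarrow P_3)) = T, so the formula = F.
Row P_1=T, P_2=F, P_3=T, P_4=F: ((P_2 \land P_4) \leftrightarrow (P_1 \oplus P_3)) = T, ((P_4 \land P_1) \to (P_1 \leftrightarrow P_3)) = T, so the formula = T.
Row P_1=T, P_2=T, P_3=T, P_4=F: ((P_2 \land P_4) \leftrightarrow (P_1 \oplus P_3)) = T, ((P_4 \land P_1) \to (P_1 \leftrightarrow P_3)) = T, so the formula = T.

T, T, F, T, T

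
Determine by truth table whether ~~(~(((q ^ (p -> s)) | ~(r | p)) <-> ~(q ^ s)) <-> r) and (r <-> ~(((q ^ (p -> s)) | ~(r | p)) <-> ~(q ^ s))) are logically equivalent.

equivalent

p | q | r | s | φ | ψ
- | - | - | - | - | -
F | F | F | F | T | T
F | F | F | T | F | F
F | F | T | F | F | F
F | F | T | T | T | T
F | T | F | F | F | F
F | T | F | T | T | T
F | T | T | F | F | F
F | T | T | T | T | T
T | F | F | F | F | F
T | F | F | T | F | F
T | F | T | F | T | T
T | F | T | T | T | T
T | T | F | F | F | F
T | T | F | T | F | F
T | T | T | F | T | T
T | T | T | T | T | T
The columns for φ and ψ agree on every row, so they are logically equivalent.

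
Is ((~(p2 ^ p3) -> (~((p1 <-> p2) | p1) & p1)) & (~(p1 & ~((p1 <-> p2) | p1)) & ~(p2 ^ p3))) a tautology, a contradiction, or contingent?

contradiction

p1  p2  p3     (p2 ^ p3)  ~(p2 ^ p3)  (p1 <-> p2)  ((p1 <-> p2) | p1)  ~((p1 <-> p2) | p1)  (~((p1 <-> p2) | p1) & p1)  (p1 & ~((p1 <-> p2) | p1))  ~(p1 & ~((p1 <-> p2) | p1))  φ
T   T   T          F          T            T               T                    F                       F                           F                            T               F
T   T   F          T          F            T               T                    F                       F                           F                            T               F
T   F   T          T          F            F               T                    F                       F                           F                            T               F
T   F   F          F          T            F               T                    F                       F                           F                            T               F
F   T   T          F          T            F               F                    T                       F                           F                            T               F
F   T   F          T          F            F               F                    T                       F                           F                            T               F
F   F   T          T          F            T               T                    F                       F                           F                            T               F
F   F   F          F          T            T               T                    F                       F                           F                            T               F
Every row is F, so the formula is a contradiction.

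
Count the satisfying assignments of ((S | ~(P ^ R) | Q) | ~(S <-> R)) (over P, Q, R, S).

P  Q  R  S  |  φ
T  T  T  T  |  T
T  T  T  F  |  T
T  T  F  T  |  T
T  T  F  F  |  T
T  F  T  T  |  T
T  F  T  F  |  T
T  F  F  T  |  T
T  F  F  F  |  F
F  T  T  T  |  T
F  T  T  F  |  T
F  T  F  T  |  T
F  T  F  F  |  T
F  F  T  T  |  T
F  F  T  F  |  T
F  F  F  T  |  T
F  F  F  F  |  T
The formula is true on 15 of the 16 rows.

15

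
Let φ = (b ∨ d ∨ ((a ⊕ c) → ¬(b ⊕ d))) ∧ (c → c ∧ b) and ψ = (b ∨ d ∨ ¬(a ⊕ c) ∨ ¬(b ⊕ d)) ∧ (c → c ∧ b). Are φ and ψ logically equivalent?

a | b | c | d || φ | ψ
F | F | F | F || T | T
F | F | F | T || T | T
F | F | T | F || F | F
F | F | T | T || F | F
F | T | F | F || T | T
F | T | F | T || T | T
F | T | T | F || T | T
F | T | T | T || T | T
T | F | F | F || T | T
T | F | F | T || T | T
T | F | T | F || F | F
T | F | T | T || F | F
T | T | F | F || T | T
T | T | F | T || T | T
T | T | T | F || T | T
T | T | T | T || T | T
The columns for φ and ψ agree on every row, so they are logically equivalent.

equivalent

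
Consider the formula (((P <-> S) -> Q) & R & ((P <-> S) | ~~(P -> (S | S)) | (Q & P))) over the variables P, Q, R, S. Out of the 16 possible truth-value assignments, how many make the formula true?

  P      Q      R      S    |    φ  
 True   True   True   True  |   True
 True   True   True  False  |   True
 True   True  False   True  |  False
 True   True  False  False  |  False
 True  False   True   True  |  False
 True  False   True  False  |  False
 True  False  False   True  |  False
 True  False  False  False  |  False
False   True   True   True  |   True
False   True   True  False  |   True
False   True  False   True  |  False
False   True  False  False  |  False
False  False   True   True  |   True
False  False   True  False  |  False
False  False  False   True  |  False
False  False  False  False  |  False
The formula is true on 5 of the 16 rows.

5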